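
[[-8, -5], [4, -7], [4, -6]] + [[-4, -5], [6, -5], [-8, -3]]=[[-12, -10], [10, -12], [-4, -9]]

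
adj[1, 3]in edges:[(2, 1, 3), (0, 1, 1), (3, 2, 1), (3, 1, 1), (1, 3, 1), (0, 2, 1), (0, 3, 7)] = 1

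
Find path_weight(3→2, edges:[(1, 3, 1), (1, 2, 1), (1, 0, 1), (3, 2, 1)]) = 1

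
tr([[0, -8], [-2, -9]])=diagonal: 0 + (-9)
= -9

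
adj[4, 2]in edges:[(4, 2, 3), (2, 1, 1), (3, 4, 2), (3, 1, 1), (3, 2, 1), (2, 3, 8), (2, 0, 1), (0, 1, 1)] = 3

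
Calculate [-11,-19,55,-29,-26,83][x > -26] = [-11, -19, 55, 83]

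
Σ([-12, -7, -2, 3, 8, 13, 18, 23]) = (-12) + (-7) + (-2) + 3 + 8 + 13 + 18 + 23
= 44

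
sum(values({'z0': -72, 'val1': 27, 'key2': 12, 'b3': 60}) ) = 27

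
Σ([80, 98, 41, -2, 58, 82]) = 80 + 98 + 41 + (-2) + 58 + 82
= 357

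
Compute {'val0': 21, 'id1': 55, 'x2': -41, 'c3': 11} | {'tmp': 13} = {'val0': 21, 'id1': 55, 'x2': -41, 'c3': 11, 'tmp': 13}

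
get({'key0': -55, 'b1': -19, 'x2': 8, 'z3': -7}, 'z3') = -7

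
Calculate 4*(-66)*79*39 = -813384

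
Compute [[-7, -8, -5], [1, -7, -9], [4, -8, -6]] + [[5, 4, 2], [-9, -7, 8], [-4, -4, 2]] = [[-2, -4, -3], [-8, -14, -1], [0, -12, -4]]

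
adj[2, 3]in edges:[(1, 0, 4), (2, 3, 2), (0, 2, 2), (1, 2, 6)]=2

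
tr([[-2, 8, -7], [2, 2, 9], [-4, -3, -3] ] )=-3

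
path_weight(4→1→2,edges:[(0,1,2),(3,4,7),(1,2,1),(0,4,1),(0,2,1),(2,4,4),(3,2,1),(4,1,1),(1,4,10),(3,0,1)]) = 2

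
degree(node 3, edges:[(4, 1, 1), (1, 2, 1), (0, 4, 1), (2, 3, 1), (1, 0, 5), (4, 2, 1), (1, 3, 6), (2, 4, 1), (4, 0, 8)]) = incident: (2,3), (1,3)
= 2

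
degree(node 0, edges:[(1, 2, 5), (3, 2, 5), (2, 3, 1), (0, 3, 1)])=1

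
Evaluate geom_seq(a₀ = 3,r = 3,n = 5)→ a_0 = 3*3^0 = 3
a_1 = 3*3^1 = 9
a_2 = 3*3^2 = 27
...
= [3, 9, 27, 81, 243]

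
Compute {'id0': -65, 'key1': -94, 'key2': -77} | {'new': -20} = {'id0': -65, 'key1': -94, 'key2': -77, 'new': -20}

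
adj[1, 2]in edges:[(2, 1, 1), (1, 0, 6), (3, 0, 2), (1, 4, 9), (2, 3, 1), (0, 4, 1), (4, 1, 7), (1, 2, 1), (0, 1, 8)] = 1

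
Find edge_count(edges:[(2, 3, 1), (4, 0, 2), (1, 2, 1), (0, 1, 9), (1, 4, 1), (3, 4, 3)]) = 6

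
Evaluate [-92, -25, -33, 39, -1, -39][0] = -92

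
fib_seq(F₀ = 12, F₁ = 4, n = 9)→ F_2 = F_1 + F_0 = 16
F_3 = F_2 + F_1 = 20
F_4 = F_3 + F_2 = 36
...
= [12, 4, 16, 20, 36, 56, 92, 148, 240]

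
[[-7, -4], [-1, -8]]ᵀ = [[-7, -1], [-4, -8]]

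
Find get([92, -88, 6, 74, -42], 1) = -88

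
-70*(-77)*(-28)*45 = -6791400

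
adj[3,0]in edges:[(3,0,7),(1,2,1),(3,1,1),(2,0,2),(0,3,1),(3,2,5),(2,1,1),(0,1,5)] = 7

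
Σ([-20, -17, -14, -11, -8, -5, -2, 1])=(-20) + (-17) + (-14) + (-11) + (-8) + (-5) + (-2) + 1
= -76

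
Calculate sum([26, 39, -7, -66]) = 26 + 39 + (-7) + (-66)
= -8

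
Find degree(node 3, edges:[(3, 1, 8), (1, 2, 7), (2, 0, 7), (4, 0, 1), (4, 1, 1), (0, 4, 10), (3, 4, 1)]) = incident: (3,1), (3,4)
= 2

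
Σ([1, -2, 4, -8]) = -5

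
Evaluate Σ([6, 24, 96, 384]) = 6 + 24 + 96 + 384
= 510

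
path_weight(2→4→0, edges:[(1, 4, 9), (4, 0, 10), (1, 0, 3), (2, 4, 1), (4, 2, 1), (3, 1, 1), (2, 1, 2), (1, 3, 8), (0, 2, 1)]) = w(2→4)=1 + w(4→0)=10
= 11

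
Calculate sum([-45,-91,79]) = (-45) + (-91) + 79
= -57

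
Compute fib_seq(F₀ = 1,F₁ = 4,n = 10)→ [1, 4, 5, 9, 14, 23, 37, 60, 97, 157]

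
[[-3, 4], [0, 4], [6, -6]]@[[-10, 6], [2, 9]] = [[38, 18], [8, 36], [-72, -18]]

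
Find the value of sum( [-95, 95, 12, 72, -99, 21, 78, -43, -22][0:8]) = 41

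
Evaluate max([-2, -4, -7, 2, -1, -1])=2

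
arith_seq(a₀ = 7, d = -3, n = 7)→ [7, 4, 1, -2, -5, -8, -11]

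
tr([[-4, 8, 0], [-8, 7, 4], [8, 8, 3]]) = diagonal: (-4) + 7 + 3
= 6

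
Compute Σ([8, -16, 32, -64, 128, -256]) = -168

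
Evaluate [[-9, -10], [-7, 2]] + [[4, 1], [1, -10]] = [[-5, -9], [-6, -8]]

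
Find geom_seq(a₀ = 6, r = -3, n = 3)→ a_0 = 6*(-3)^0 = 6
a_1 = 6*(-3)^1 = -18
a_2 = 6*(-3)^2 = 54
= [6, -18, 54]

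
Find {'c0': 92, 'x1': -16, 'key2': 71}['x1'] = -16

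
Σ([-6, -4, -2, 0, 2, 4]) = -6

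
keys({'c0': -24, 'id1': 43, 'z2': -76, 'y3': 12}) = ['c0', 'id1', 'z2', 'y3']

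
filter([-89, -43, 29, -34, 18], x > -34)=keep x where x > -34: -89✗, -43✗, 29✓, -34✗, 18✓
= [29, 18]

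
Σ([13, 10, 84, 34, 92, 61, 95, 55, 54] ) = 13 + 10 + 84 + 34 + 92 + 61 + 95 + 55 + 54
= 498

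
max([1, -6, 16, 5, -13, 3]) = 16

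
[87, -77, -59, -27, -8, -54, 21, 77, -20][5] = -54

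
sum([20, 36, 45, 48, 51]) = 20 + 36 + 45 + 48 + 51
= 200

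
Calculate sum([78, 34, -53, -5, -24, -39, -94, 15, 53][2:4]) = -58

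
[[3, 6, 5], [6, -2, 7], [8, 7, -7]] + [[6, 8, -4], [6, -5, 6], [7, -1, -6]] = [[9, 14, 1], [12, -7, 13], [15, 6, -13]]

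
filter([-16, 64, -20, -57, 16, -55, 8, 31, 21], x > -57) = [-16, 64, -20, 16, -55, 8, 31, 21]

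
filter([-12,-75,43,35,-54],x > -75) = [-12, 43, 35, -54]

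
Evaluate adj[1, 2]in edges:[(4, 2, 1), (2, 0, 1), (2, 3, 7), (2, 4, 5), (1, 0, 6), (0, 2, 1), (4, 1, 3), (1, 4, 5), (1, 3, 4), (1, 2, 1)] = 1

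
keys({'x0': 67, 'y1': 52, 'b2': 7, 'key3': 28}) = ['x0', 'y1', 'b2', 'key3']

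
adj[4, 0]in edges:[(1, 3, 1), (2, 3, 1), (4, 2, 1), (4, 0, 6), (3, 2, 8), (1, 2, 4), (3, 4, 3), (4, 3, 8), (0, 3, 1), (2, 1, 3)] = 6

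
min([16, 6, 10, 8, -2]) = -2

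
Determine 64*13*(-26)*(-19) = 411008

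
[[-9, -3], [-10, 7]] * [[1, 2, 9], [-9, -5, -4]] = [[18, -3, -69], [-73, -55, -118]]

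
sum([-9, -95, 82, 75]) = 53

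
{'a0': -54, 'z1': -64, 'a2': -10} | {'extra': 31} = {'a0': -54, 'z1': -64, 'a2': -10, 'extra': 31}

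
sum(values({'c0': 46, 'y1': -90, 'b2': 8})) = -36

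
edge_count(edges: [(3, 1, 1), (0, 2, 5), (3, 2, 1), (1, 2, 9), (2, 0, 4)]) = 5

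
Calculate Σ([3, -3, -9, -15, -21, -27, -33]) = 3 + (-3) + (-9) + (-15) + (-21) + (-27) + (-33)
= -105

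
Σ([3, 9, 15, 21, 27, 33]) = 3 + 9 + 15 + 21 + 27 + 33
= 108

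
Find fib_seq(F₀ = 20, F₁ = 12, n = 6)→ [20, 12, 32, 44, 76, 120]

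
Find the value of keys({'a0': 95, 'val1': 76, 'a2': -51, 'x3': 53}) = ['a0', 'val1', 'a2', 'x3']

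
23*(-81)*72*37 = -4963032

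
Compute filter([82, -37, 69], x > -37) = keep x where x > -37: 82✓, -37✗, 69✓
= [82, 69]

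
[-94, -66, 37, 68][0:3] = [-94, -66, 37]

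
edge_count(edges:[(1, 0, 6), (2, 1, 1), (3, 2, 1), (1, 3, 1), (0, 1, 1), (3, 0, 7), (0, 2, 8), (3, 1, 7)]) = 8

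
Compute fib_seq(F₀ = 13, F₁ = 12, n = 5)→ [13, 12, 25, 37, 62]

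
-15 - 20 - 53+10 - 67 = -145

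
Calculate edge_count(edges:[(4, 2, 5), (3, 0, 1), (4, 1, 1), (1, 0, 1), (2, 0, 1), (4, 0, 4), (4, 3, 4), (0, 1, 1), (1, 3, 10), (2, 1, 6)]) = 10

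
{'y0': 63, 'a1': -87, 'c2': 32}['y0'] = 63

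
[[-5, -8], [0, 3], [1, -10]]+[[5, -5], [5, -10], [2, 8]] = [[0, -13], [5, -7], [3, -2]]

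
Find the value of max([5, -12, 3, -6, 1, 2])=5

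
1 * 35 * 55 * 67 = 128975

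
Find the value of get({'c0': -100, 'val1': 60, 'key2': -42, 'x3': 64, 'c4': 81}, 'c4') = 81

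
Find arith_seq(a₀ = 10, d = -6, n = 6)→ a_0 = 10 + 0*-6 = 10
a_1 = 10 + 1*-6 = 4
a_2 = 10 + 2*-6 = -2
...
= [10, 4, -2, -8, -14, -20]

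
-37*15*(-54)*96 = 2877120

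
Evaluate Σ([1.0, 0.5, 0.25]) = 1.75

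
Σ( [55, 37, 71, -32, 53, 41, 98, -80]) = 243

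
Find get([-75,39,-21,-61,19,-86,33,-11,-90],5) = -86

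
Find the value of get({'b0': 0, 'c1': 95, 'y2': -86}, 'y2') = -86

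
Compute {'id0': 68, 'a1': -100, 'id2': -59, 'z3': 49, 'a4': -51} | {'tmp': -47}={'id0': 68, 'a1': -100, 'id2': -59, 'z3': 49, 'a4': -51, 'tmp': -47}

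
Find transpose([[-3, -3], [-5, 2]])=[[-3, -5], [-3, 2]]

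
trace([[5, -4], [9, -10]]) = diagonal: 5 + (-10)
= -5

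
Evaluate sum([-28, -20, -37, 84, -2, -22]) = -25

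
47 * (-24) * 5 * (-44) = 248160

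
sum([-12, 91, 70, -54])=95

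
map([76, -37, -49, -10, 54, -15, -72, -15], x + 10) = [86, -27, -39, 0, 64, -5, -62, -5]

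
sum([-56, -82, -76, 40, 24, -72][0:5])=-150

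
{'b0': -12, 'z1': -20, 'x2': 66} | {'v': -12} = {'b0': -12, 'z1': -20, 'x2': 66, 'v': -12}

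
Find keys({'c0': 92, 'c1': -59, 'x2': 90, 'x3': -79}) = ['c0', 'c1', 'x2', 'x3']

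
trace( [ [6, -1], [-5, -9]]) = diagonal: 6 + (-9)
= -3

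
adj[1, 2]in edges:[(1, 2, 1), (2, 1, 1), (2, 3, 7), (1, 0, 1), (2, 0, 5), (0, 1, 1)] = 1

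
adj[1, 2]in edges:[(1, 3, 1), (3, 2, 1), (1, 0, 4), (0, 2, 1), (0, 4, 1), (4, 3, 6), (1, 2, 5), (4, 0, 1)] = 5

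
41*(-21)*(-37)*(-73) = -2325561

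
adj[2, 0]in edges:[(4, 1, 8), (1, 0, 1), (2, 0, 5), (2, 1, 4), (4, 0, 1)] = 5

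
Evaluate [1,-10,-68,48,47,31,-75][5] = 31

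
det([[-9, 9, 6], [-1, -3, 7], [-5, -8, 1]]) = (1)*(-9)*det([[-3, 7], [-8, 1]]) + (-1)*(9)*det([[-1, 7], [-5, 1]]) + (1)*(6)*det([[-1, -3], [-5, -8]])
= -477 + -306 + -42
= -825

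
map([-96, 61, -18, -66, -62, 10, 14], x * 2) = -96*2=-192, 61*2=122, -18*2=-36, -66*2=-132, -62*2=-124, 10*2=20, 14*2=28
= [-192, 122, -36, -132, -124, 20, 28]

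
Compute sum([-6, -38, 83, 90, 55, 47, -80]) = (-6) + (-38) + 83 + 90 + 55 + 47 + (-80)
= 151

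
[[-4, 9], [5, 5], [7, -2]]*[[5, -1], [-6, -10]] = C[0][0] = (-4)*(5) + (9)*(-6) = -74
C[0][1] = (-4)*(-1) + (9)*(-10) = -86
C[1][0] = (5)*(5) + (5)*(-6) = -5
C[1][1] = (5)*(-1) + (5)*(-10) = -55
C[2][0] = (7)*(5) + (-2)*(-6) = 47
C[2][1] = (7)*(-1) + (-2)*(-10) = 13
= [[-74, -86], [-5, -55], [47, 13]]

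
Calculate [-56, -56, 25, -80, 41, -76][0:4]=[-56, -56, 25, -80]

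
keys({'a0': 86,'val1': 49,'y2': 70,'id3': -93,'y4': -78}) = ['a0', 'val1', 'y2', 'id3', 'y4']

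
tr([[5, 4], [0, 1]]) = diagonal: 5 + 1
= 6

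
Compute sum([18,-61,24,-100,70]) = -49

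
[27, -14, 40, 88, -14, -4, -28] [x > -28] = keep x where x > -28: 27✓, -14✓, 40✓, 88✓, -14✓, -4✓, -28✗
= [27, -14, 40, 88, -14, -4]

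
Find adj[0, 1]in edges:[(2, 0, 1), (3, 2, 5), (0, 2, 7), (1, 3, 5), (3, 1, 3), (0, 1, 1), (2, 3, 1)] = 1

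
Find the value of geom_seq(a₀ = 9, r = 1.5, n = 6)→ a_0 = 9*1.5^0 = 9.0
a_1 = 9*1.5^1 = 13.5
a_2 = 9*1.5^2 = 20.25
...
= [9.0, 13.5, 20.25, 30.375, 45.5625, 68.34375]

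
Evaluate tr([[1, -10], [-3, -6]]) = -5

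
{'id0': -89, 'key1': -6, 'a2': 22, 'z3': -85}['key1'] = -6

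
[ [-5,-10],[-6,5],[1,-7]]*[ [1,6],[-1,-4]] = C[0][0] = (-5)*(1) + (-10)*(-1) = 5
C[0][1] = (-5)*(6) + (-10)*(-4) = 10
C[1][0] = (-6)*(1) + (5)*(-1) = -11
C[1][1] = (-6)*(6) + (5)*(-4) = -56
C[2][0] = (1)*(1) + (-7)*(-1) = 8
C[2][1] = (1)*(6) + (-7)*(-4) = 34
= [[5, 10], [-11, -56], [8, 34]]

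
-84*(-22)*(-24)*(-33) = 1463616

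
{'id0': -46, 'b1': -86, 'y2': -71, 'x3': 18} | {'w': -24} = {'id0': -46, 'b1': -86, 'y2': -71, 'x3': 18, 'w': -24}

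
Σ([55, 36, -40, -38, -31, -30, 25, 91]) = 68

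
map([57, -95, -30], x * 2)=57*2=114, -95*2=-190, -30*2=-60
= [114, -190, -60]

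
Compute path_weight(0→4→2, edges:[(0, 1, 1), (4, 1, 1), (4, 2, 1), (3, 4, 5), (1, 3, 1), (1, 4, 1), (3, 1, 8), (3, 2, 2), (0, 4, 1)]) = w(0→4)=1 + w(4→2)=1
= 2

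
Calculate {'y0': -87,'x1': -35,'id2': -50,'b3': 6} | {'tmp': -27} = {'y0': -87, 'x1': -35, 'id2': -50, 'b3': 6, 'tmp': -27}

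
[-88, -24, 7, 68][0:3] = [-88, -24, 7]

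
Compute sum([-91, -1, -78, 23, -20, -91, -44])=(-91) + (-1) + (-78) + 23 + (-20) + (-91) + (-44)
= -302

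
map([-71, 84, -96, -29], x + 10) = [-61, 94, -86, -19]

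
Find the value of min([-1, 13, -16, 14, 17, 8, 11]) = -16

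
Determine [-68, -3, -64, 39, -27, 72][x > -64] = [-3, 39, -27, 72]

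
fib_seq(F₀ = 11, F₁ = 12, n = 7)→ F_2 = F_1 + F_0 = 23
F_3 = F_2 + F_1 = 35
F_4 = F_3 + F_2 = 58
...
= [11, 12, 23, 35, 58, 93, 151]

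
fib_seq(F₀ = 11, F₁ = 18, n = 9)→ F_2 = F_1 + F_0 = 29
F_3 = F_2 + F_1 = 47
F_4 = F_3 + F_2 = 76
...
= [11, 18, 29, 47, 76, 123, 199, 322, 521]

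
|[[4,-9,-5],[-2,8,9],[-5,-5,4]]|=391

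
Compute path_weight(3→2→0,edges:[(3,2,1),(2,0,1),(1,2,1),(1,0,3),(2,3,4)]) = 2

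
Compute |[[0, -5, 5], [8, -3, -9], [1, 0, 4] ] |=(1)*(0)*det([[-3, -9], [0, 4]]) + (-1)*(-5)*det([[8, -9], [1, 4]]) + (1)*(5)*det([[8, -3], [1, 0]])
= 0 + 205 + 15
= 220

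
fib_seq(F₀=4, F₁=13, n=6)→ [4, 13, 17, 30, 47, 77]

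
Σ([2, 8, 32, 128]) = 2 + 8 + 32 + 128
= 170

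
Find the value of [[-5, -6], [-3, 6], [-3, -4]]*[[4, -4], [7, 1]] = [[-62, 14], [30, 18], [-40, 8]]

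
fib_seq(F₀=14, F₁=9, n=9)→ [14, 9, 23, 32, 55, 87, 142, 229, 371]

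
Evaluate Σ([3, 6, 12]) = 21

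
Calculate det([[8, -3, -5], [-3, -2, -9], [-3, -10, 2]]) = (1)*(8)*det([[-2, -9], [-10, 2]]) + (-1)*(-3)*det([[-3, -9], [-3, 2]]) + (1)*(-5)*det([[-3, -2], [-3, -10]])
= -752 + -99 + -120
= -971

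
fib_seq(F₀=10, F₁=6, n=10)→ [10, 6, 16, 22, 38, 60, 98, 158, 256, 414]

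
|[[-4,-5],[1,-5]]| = 25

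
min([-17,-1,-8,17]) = -17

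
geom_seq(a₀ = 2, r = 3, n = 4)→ a_0 = 2*3^0 = 2
a_1 = 2*3^1 = 6
a_2 = 2*3^2 = 18
...
= [2, 6, 18, 54]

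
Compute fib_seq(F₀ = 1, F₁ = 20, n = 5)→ [1, 20, 21, 41, 62]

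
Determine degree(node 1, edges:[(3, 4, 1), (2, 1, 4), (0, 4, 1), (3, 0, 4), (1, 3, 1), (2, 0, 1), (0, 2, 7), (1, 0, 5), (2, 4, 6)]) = incident: (2,1), (1,3), (1,0)
= 3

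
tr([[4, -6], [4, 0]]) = 4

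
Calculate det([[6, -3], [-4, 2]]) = 0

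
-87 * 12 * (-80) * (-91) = -7600320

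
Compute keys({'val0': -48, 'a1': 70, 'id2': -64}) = ['val0', 'a1', 'id2']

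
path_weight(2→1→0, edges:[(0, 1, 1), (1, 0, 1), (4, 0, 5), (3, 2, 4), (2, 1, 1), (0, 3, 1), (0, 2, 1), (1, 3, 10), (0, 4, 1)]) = w(2→1)=1 + w(1→0)=1
= 2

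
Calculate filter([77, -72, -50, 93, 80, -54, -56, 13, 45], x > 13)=keep x where x > 13: 77✓, -72✗, -50✗, 93✓, 80✓, -54✗, -56✗, 13✗, 45✓
= [77, 93, 80, 45]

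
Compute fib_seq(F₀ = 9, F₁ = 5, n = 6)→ [9, 5, 14, 19, 33, 52]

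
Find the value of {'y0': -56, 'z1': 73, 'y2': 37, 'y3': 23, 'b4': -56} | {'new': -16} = {'y0': -56, 'z1': 73, 'y2': 37, 'y3': 23, 'b4': -56, 'new': -16}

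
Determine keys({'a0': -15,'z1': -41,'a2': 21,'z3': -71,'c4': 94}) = ['a0', 'z1', 'a2', 'z3', 'c4']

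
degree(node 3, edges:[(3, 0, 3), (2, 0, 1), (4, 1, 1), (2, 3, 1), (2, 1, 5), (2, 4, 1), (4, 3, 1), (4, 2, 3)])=3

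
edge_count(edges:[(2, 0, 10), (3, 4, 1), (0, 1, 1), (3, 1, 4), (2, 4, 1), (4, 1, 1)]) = 6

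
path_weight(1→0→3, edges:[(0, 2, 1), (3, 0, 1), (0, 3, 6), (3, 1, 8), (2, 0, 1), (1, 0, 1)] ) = w(1→0)=1 + w(0→3)=6
= 7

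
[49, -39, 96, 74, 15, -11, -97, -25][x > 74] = keep x where x > 74: 49✗, -39✗, 96✓, 74✗, 15✗, -11✗, -97✗, -25✗
= [96]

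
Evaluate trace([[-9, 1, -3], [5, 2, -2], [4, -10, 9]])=2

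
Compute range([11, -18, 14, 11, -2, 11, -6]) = 32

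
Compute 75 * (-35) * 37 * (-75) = 7284375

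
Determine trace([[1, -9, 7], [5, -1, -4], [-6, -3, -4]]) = diagonal: 1 + (-1) + (-4)
= -4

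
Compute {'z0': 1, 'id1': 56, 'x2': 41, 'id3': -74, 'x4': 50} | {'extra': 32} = {'z0': 1, 'id1': 56, 'x2': 41, 'id3': -74, 'x4': 50, 'extra': 32}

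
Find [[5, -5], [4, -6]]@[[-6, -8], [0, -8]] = C[0][0] = (5)*(-6) + (-5)*(0) = -30
C[0][1] = (5)*(-8) + (-5)*(-8) = 0
C[1][0] = (4)*(-6) + (-6)*(0) = -24
C[1][1] = (4)*(-8) + (-6)*(-8) = 16
= [[-30, 0], [-24, 16]]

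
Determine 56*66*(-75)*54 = -14968800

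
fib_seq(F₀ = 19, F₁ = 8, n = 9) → [19, 8, 27, 35, 62, 97, 159, 256, 415]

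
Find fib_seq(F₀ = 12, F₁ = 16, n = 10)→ F_2 = F_1 + F_0 = 28
F_3 = F_2 + F_1 = 44
F_4 = F_3 + F_2 = 72
...
= [12, 16, 28, 44, 72, 116, 188, 304, 492, 796]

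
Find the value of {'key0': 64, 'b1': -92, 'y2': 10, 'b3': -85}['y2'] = 10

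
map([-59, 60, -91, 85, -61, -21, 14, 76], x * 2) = [-118, 120, -182, 170, -122, -42, 28, 152]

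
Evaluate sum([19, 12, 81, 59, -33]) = 138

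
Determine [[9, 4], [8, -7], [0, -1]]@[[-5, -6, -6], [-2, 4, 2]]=C[0][0] = (9)*(-5) + (4)*(-2) = -53
C[0][1] = (9)*(-6) + (4)*(4) = -38
C[0][2] = (9)*(-6) + (4)*(2) = -46
C[1][0] = (8)*(-5) + (-7)*(-2) = -26
C[1][1] = (8)*(-6) + (-7)*(4) = -76
C[1][2] = (8)*(-6) + (-7)*(2) = -62
... (3 more cells)
= [[-53, -38, -46], [-26, -76, -62], [2, -4, -2]]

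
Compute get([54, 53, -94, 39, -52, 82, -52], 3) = 39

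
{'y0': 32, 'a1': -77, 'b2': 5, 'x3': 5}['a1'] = -77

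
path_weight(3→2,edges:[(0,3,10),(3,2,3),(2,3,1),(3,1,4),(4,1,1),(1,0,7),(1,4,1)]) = w(3→2)=3
= 3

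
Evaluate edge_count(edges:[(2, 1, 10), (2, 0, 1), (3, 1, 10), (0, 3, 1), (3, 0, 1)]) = 5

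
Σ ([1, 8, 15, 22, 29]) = 1 + 8 + 15 + 22 + 29
= 75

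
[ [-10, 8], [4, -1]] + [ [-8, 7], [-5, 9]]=[[-18, 15], [-1, 8]]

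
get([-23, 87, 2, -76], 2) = 2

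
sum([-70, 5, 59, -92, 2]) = (-70) + 5 + 59 + (-92) + 2
= -96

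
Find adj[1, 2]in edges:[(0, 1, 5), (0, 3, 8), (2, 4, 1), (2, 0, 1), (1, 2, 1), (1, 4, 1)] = 1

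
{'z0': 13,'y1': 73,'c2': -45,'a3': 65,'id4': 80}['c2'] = -45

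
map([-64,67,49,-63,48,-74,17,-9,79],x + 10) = [-54, 77, 59, -53, 58, -64, 27, 1, 89]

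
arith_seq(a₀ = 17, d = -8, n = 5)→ [17, 9, 1, -7, -15]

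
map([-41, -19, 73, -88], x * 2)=[-82, -38, 146, -176]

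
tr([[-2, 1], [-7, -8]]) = diagonal: (-2) + (-8)
= -10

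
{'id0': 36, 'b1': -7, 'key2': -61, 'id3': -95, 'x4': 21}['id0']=36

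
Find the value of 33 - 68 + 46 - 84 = -73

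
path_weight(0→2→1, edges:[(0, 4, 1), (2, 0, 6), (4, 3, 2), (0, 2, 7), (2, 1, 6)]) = w(0→2)=7 + w(2→1)=6
= 13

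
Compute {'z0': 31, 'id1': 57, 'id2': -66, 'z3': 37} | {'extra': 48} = {'z0': 31, 'id1': 57, 'id2': -66, 'z3': 37, 'extra': 48}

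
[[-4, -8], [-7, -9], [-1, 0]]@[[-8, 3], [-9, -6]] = [[104, 36], [137, 33], [8, -3]]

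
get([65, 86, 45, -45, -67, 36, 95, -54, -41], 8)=-41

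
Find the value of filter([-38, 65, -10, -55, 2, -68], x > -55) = [-38, 65, -10, 2]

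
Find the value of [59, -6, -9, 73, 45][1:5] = [-6, -9, 73, 45]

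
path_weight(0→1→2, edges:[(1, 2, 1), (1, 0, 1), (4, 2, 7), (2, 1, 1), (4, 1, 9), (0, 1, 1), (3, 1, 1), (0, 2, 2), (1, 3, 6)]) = 2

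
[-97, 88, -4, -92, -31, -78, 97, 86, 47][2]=-4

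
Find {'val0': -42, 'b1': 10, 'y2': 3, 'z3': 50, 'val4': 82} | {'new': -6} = {'val0': -42, 'b1': 10, 'y2': 3, 'z3': 50, 'val4': 82, 'new': -6}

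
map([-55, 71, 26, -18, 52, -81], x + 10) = [-45, 81, 36, -8, 62, -71]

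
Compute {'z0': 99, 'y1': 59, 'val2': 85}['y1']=59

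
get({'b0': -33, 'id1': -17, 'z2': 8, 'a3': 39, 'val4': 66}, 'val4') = 66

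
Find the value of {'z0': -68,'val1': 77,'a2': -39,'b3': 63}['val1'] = 77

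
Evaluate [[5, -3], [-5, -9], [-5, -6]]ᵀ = [[5, -5, -5], [-3, -9, -6]]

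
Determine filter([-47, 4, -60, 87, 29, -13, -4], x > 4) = keep x where x > 4: -47✗, 4✗, -60✗, 87✓, 29✓, -13✗, -4✗
= [87, 29]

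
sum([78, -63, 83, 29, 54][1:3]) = 20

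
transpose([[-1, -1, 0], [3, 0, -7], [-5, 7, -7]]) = [[-1, 3, -5], [-1, 0, 7], [0, -7, -7]]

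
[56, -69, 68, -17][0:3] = [56, -69, 68]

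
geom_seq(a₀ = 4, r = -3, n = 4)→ a_0 = 4*(-3)^0 = 4
a_1 = 4*(-3)^1 = -12
a_2 = 4*(-3)^2 = 36
...
= [4, -12, 36, -108]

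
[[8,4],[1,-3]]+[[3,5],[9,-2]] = [[11, 9], [10, -5]]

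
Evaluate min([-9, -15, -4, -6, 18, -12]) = -15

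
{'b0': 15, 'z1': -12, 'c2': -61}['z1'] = -12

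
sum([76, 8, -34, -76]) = 76 + 8 + (-34) + (-76)
= -26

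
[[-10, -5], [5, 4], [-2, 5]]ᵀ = [[-10, 5, -2], [-5, 4, 5]]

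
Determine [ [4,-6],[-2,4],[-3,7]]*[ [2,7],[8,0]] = [[-40, 28], [28, -14], [50, -21]]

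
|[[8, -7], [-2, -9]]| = -86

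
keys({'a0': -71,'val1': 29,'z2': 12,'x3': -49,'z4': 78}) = ['a0', 'val1', 'z2', 'x3', 'z4']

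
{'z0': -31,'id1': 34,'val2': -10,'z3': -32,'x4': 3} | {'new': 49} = {'z0': -31, 'id1': 34, 'val2': -10, 'z3': -32, 'x4': 3, 'new': 49}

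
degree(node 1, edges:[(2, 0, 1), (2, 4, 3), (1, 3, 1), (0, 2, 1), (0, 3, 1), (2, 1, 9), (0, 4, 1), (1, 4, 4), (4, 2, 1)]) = 3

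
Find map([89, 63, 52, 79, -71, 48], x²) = [7921, 3969, 2704, 6241, 5041, 2304]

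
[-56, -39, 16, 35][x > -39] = [16, 35]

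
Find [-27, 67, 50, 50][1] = 67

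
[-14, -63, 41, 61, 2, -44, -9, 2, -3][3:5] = [61, 2]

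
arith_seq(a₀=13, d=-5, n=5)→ a_0 = 13 + 0*-5 = 13
a_1 = 13 + 1*-5 = 8
a_2 = 13 + 2*-5 = 3
...
= [13, 8, 3, -2, -7]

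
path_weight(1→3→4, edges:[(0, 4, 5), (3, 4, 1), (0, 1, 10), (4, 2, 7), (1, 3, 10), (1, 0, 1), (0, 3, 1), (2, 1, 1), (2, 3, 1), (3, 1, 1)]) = 11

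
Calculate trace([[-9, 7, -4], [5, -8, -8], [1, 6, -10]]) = -27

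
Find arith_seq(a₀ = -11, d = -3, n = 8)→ [-11, -14, -17, -20, -23, -26, -29, -32]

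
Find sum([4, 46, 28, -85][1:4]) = -11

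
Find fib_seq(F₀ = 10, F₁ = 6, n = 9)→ F_2 = F_1 + F_0 = 16
F_3 = F_2 + F_1 = 22
F_4 = F_3 + F_2 = 38
...
= [10, 6, 16, 22, 38, 60, 98, 158, 256]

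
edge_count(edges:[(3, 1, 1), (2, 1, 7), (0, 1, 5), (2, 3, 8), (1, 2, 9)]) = 5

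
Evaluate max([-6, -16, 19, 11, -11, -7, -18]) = 19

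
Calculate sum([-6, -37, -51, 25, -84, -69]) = -222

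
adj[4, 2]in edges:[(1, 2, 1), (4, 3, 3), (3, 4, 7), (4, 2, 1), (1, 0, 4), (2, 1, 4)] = 1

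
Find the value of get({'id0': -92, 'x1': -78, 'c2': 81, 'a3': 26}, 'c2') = 81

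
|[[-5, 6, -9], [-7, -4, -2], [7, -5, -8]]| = (1)*(-5)*det([[-4, -2], [-5, -8]]) + (-1)*(6)*det([[-7, -2], [7, -8]]) + (1)*(-9)*det([[-7, -4], [7, -5]])
= -110 + -420 + -567
= -1097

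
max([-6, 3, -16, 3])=3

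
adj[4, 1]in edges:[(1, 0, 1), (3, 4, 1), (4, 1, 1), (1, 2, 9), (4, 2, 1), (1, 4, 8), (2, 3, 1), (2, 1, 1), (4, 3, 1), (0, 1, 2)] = 1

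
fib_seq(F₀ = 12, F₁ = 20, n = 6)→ [12, 20, 32, 52, 84, 136]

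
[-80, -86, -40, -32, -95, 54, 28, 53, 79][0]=-80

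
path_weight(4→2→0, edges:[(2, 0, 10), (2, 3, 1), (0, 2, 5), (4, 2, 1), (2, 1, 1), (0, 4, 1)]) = 11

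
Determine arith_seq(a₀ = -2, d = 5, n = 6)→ a_0 = -2 + 0*5 = -2
a_1 = -2 + 1*5 = 3
a_2 = -2 + 2*5 = 8
...
= [-2, 3, 8, 13, 18, 23]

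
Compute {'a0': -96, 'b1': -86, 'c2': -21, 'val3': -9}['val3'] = -9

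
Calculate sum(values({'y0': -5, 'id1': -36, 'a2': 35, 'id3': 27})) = 21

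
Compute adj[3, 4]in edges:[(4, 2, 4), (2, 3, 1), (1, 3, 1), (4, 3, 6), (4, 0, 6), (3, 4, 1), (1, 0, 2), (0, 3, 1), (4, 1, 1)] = 1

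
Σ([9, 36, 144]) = 189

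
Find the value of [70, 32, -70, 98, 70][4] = 70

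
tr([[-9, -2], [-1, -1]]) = -10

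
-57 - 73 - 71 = -201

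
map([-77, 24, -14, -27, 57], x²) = [5929, 576, 196, 729, 3249]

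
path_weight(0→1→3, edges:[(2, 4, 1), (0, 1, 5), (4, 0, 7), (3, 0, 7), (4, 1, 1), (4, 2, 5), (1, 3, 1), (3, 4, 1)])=6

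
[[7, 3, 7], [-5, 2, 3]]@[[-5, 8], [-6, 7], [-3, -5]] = C[0][0] = (7)*(-5) + (3)*(-6) + (7)*(-3) = -74
C[0][1] = (7)*(8) + (3)*(7) + (7)*(-5) = 42
C[1][0] = (-5)*(-5) + (2)*(-6) + (3)*(-3) = 4
C[1][1] = (-5)*(8) + (2)*(7) + (3)*(-5) = -41
= [[-74, 42], [4, -41]]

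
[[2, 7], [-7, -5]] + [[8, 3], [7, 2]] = [[10, 10], [0, -3]]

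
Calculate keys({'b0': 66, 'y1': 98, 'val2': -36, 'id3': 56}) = ['b0', 'y1', 'val2', 'id3']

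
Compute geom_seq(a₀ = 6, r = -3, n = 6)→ [6, -18, 54, -162, 486, -1458]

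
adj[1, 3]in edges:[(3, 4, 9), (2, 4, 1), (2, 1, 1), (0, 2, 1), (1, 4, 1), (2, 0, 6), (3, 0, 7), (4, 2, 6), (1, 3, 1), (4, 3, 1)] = 1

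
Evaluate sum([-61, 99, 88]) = 126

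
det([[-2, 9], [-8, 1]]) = 70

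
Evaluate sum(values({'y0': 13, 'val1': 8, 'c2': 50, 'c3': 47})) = 118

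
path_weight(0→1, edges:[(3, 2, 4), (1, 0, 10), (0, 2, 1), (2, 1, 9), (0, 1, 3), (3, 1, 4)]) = w(0→1)=3
= 3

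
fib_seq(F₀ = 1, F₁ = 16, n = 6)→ F_2 = F_1 + F_0 = 17
F_3 = F_2 + F_1 = 33
F_4 = F_3 + F_2 = 50
...
= [1, 16, 17, 33, 50, 83]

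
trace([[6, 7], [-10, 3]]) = diagonal: 6 + 3
= 9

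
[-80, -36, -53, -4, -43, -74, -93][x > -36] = [-4]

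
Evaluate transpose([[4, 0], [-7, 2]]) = [[4, -7], [0, 2]]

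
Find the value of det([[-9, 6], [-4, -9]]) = 105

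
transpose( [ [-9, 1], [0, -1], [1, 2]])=[[-9, 0, 1], [1, -1, 2]]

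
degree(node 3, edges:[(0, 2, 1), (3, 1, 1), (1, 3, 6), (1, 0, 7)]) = 2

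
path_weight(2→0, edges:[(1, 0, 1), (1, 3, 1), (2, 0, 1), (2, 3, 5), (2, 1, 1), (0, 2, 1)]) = w(2→0)=1
= 1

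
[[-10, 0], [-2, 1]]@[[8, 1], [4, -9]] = [[-80, -10], [-12, -11]]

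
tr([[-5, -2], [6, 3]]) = -2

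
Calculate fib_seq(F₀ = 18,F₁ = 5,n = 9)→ F_2 = F_1 + F_0 = 23
F_3 = F_2 + F_1 = 28
F_4 = F_3 + F_2 = 51
...
= [18, 5, 23, 28, 51, 79, 130, 209, 339]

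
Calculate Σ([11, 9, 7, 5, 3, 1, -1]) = 11 + 9 + 7 + 5 + 3 + 1 + (-1)
= 35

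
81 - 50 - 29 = 2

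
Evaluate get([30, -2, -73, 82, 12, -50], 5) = -50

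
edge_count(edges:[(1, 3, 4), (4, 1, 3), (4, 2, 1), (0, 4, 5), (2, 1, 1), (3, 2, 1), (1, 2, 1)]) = 7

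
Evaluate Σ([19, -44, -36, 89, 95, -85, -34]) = 4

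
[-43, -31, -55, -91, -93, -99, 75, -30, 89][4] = -93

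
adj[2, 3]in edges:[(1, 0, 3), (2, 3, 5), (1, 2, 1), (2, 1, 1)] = 5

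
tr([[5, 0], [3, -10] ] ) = -5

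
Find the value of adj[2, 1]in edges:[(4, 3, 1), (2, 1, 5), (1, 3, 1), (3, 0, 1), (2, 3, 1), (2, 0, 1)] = 5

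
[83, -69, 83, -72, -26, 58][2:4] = [83, -72]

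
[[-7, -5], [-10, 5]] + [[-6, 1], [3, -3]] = [[-13, -4], [-7, 2]]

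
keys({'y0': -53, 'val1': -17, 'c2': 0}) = ['y0', 'val1', 'c2']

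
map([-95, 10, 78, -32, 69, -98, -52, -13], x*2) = [-190, 20, 156, -64, 138, -196, -104, -26]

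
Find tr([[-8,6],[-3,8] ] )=0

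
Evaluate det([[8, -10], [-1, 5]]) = (8)*(5) - (-10)*(-1)
= 30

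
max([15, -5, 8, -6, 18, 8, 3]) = 18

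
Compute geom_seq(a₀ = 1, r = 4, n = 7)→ [1, 4, 16, 64, 256, 1024, 4096]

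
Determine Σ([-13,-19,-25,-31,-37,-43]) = -168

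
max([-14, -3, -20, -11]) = -3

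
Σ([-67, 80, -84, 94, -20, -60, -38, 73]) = (-67) + 80 + (-84) + 94 + (-20) + (-60) + (-38) + 73
= -22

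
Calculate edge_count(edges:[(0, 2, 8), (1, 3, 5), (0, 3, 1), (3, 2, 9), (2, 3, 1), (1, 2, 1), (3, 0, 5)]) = 7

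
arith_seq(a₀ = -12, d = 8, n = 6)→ a_0 = -12 + 0*8 = -12
a_1 = -12 + 1*8 = -4
a_2 = -12 + 2*8 = 4
...
= [-12, -4, 4, 12, 20, 28]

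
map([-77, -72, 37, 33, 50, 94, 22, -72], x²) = (-77)²=5929, (-72)²=5184, (37)²=1369, (33)²=1089, (50)²=2500, (94)²=8836, (22)²=484, (-72)²=5184
= [5929, 5184, 1369, 1089, 2500, 8836, 484, 5184]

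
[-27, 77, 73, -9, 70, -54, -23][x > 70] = keep x where x > 70: -27✗, 77✓, 73✓, -9✗, 70✗, -54✗, -23✗
= [77, 73]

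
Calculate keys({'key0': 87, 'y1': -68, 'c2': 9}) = ['key0', 'y1', 'c2']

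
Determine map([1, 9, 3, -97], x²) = (1)²=1, (9)²=81, (3)²=9, (-97)²=9409
= [1, 81, 9, 9409]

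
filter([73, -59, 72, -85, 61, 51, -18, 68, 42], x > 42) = [73, 72, 61, 51, 68]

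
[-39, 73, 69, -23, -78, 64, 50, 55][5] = 64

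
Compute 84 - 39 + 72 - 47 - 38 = 32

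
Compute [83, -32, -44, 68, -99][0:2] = [83, -32]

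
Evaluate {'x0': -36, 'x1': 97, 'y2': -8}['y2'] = -8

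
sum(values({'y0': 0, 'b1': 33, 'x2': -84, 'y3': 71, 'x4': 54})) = 74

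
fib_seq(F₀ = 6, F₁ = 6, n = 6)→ [6, 6, 12, 18, 30, 48]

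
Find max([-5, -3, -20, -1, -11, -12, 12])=12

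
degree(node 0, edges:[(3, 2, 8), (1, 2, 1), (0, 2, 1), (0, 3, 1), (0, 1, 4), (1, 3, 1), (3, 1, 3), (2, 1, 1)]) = 3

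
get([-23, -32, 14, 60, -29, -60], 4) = -29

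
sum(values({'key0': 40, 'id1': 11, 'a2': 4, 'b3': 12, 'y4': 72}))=40 + 11 + 4 + 12 + 72
= 139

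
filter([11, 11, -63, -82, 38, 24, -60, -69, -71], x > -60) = [11, 11, 38, 24]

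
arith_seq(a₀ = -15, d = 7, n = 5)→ [-15, -8, -1, 6, 13]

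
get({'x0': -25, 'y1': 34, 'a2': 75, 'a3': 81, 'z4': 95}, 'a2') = 75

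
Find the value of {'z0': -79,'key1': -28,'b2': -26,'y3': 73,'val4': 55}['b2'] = -26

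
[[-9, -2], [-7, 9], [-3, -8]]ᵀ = [[-9, -7, -3], [-2, 9, -8]]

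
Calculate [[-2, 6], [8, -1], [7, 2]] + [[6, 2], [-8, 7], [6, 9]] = [[4, 8], [0, 6], [13, 11]]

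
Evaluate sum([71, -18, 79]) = 132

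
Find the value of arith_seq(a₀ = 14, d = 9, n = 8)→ a_0 = 14 + 0*9 = 14
a_1 = 14 + 1*9 = 23
a_2 = 14 + 2*9 = 32
...
= [14, 23, 32, 41, 50, 59, 68, 77]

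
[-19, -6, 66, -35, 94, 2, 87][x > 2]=[66, 94, 87]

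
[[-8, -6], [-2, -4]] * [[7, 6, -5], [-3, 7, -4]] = C[0][0] = (-8)*(7) + (-6)*(-3) = -38
C[0][1] = (-8)*(6) + (-6)*(7) = -90
C[0][2] = (-8)*(-5) + (-6)*(-4) = 64
C[1][0] = (-2)*(7) + (-4)*(-3) = -2
C[1][1] = (-2)*(6) + (-4)*(7) = -40
C[1][2] = (-2)*(-5) + (-4)*(-4) = 26
= [[-38, -90, 64], [-2, -40, 26]]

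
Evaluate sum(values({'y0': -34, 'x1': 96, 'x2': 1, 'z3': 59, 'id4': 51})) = 173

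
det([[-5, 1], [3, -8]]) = (-5)*(-8) - (1)*(3)
= 37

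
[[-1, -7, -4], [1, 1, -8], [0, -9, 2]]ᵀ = [[-1, 1, 0], [-7, 1, -9], [-4, -8, 2]]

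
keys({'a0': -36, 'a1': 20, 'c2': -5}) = ['a0', 'a1', 'c2']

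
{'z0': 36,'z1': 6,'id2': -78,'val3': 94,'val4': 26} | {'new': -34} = {'z0': 36, 'z1': 6, 'id2': -78, 'val3': 94, 'val4': 26, 'new': -34}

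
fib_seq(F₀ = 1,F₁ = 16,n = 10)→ [1, 16, 17, 33, 50, 83, 133, 216, 349, 565]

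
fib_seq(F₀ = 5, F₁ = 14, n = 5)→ F_2 = F_1 + F_0 = 19
F_3 = F_2 + F_1 = 33
F_4 = F_3 + F_2 = 52
= [5, 14, 19, 33, 52]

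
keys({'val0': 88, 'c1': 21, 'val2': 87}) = ['val0', 'c1', 'val2']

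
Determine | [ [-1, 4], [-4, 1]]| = (-1)*(1) - (4)*(-4)
= 15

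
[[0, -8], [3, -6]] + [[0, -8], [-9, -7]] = [[0, -16], [-6, -13]]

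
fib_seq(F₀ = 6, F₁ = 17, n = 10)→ [6, 17, 23, 40, 63, 103, 166, 269, 435, 704]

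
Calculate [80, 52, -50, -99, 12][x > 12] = keep x where x > 12: 80✓, 52✓, -50✗, -99✗, 12✗
= [80, 52]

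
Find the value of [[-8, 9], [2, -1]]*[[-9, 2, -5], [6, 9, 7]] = C[0][0] = (-8)*(-9) + (9)*(6) = 126
C[0][1] = (-8)*(2) + (9)*(9) = 65
C[0][2] = (-8)*(-5) + (9)*(7) = 103
C[1][0] = (2)*(-9) + (-1)*(6) = -24
C[1][1] = (2)*(2) + (-1)*(9) = -5
C[1][2] = (2)*(-5) + (-1)*(7) = -17
= [[126, 65, 103], [-24, -5, -17]]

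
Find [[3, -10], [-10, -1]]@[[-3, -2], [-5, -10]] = C[0][0] = (3)*(-3) + (-10)*(-5) = 41
C[0][1] = (3)*(-2) + (-10)*(-10) = 94
C[1][0] = (-10)*(-3) + (-1)*(-5) = 35
C[1][1] = (-10)*(-2) + (-1)*(-10) = 30
= [[41, 94], [35, 30]]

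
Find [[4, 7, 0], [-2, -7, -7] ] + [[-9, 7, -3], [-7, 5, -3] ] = [[-5, 14, -3], [-9, -2, -10]]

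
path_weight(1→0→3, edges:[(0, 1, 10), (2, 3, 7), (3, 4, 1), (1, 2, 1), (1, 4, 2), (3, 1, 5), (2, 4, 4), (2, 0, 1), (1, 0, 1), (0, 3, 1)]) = 2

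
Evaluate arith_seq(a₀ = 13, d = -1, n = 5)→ [13, 12, 11, 10, 9]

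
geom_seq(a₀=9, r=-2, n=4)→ [9, -18, 36, -72]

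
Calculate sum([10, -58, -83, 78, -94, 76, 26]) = 10 + (-58) + (-83) + 78 + (-94) + 76 + 26
= -45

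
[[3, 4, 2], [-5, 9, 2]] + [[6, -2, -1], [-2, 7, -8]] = [[9, 2, 1], [-7, 16, -6]]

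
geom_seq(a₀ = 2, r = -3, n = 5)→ a_0 = 2*(-3)^0 = 2
a_1 = 2*(-3)^1 = -6
a_2 = 2*(-3)^2 = 18
...
= [2, -6, 18, -54, 162]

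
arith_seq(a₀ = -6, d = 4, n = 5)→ a_0 = -6 + 0*4 = -6
a_1 = -6 + 1*4 = -2
a_2 = -6 + 2*4 = 2
...
= [-6, -2, 2, 6, 10]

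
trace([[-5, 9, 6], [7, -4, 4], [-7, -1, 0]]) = diagonal: (-5) + (-4) + 0
= -9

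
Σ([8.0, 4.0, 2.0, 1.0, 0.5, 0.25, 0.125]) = 15.875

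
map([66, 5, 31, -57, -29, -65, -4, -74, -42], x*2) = [132, 10, 62, -114, -58, -130, -8, -148, -84]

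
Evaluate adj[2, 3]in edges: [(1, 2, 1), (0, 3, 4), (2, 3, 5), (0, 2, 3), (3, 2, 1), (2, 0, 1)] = 5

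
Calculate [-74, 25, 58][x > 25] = [58]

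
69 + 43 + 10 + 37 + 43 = 202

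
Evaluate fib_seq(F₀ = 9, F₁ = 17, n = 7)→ [9, 17, 26, 43, 69, 112, 181]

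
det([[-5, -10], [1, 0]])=(-5)*(0) - (-10)*(1)
= 10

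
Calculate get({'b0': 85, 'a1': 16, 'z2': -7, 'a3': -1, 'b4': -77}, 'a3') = -1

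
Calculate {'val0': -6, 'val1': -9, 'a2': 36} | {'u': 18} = {'val0': -6, 'val1': -9, 'a2': 36, 'u': 18}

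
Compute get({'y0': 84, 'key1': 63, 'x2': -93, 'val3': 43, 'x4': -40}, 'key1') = 63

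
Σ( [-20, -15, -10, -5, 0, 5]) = (-20) + (-15) + (-10) + (-5) + 0 + 5
= -45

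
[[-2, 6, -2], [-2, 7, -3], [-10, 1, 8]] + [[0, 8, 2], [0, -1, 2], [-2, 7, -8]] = [[-2, 14, 0], [-2, 6, -1], [-12, 8, 0]]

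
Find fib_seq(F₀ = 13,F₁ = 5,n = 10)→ F_2 = F_1 + F_0 = 18
F_3 = F_2 + F_1 = 23
F_4 = F_3 + F_2 = 41
...
= [13, 5, 18, 23, 41, 64, 105, 169, 274, 443]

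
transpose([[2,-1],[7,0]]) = [[2, 7], [-1, 0]]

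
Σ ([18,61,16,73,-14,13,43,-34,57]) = 18 + 61 + 16 + 73 + (-14) + 13 + 43 + (-34) + 57
= 233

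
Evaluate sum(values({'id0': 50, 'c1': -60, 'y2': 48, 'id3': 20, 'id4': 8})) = 66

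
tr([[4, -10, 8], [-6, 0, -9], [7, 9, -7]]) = diagonal: 4 + 0 + (-7)
= -3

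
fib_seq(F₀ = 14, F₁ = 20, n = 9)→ F_2 = F_1 + F_0 = 34
F_3 = F_2 + F_1 = 54
F_4 = F_3 + F_2 = 88
...
= [14, 20, 34, 54, 88, 142, 230, 372, 602]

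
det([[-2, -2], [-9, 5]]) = -28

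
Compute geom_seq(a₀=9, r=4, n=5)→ a_0 = 9*4^0 = 9
a_1 = 9*4^1 = 36
a_2 = 9*4^2 = 144
...
= [9, 36, 144, 576, 2304]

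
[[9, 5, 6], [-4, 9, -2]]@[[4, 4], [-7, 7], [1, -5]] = C[0][0] = (9)*(4) + (5)*(-7) + (6)*(1) = 7
C[0][1] = (9)*(4) + (5)*(7) + (6)*(-5) = 41
C[1][0] = (-4)*(4) + (9)*(-7) + (-2)*(1) = -81
C[1][1] = (-4)*(4) + (9)*(7) + (-2)*(-5) = 57
= [[7, 41], [-81, 57]]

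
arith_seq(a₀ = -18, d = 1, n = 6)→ [-18, -17, -16, -15, -14, -13]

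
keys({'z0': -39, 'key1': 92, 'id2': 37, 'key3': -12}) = ['z0', 'key1', 'id2', 'key3']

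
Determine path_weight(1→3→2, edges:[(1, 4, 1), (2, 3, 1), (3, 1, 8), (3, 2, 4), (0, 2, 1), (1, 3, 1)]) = 5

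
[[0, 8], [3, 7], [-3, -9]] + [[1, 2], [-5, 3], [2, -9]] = [[1, 10], [-2, 10], [-1, -18]]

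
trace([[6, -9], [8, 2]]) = diagonal: 6 + 2
= 8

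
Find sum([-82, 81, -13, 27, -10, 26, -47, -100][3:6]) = slice → [27, -10, 26]
27 + (-10) + 26
= 43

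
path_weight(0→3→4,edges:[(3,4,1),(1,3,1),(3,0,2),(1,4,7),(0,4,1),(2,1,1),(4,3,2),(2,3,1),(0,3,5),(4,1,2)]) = 6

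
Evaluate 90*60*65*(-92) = -32292000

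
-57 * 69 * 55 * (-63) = 13627845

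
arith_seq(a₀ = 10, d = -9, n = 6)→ [10, 1, -8, -17, -26, -35]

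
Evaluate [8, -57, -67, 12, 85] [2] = -67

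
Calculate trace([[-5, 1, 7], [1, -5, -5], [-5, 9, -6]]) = diagonal: (-5) + (-5) + (-6)
= -16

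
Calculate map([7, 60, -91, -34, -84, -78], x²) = (7)²=49, (60)²=3600, (-91)²=8281, (-34)²=1156, (-84)²=7056, (-78)²=6084
= [49, 3600, 8281, 1156, 7056, 6084]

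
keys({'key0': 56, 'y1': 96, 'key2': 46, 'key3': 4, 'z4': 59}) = ['key0', 'y1', 'key2', 'key3', 'z4']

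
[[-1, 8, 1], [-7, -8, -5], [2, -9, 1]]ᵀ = [[-1, -7, 2], [8, -8, -9], [1, -5, 1]]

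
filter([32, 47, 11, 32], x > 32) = keep x where x > 32: 32✗, 47✓, 11✗, 32✗
= [47]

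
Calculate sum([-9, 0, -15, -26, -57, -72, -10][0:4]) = -50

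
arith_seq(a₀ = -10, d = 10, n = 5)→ [-10, 0, 10, 20, 30]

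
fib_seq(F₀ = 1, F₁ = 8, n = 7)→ [1, 8, 9, 17, 26, 43, 69]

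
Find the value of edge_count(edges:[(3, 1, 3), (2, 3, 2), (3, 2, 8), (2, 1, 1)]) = 4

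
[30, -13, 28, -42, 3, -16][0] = 30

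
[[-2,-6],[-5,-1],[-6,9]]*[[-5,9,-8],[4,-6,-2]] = [[-14, 18, 28], [21, -39, 42], [66, -108, 30]]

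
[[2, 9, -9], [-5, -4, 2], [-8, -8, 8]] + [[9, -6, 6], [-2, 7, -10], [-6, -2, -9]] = [[11, 3, -3], [-7, 3, -8], [-14, -10, -1]]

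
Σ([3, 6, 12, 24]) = 45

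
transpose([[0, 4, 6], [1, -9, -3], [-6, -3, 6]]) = [[0, 1, -6], [4, -9, -3], [6, -3, 6]]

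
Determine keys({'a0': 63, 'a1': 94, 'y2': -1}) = ['a0', 'a1', 'y2']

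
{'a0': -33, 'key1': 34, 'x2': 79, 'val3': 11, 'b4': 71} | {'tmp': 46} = {'a0': -33, 'key1': 34, 'x2': 79, 'val3': 11, 'b4': 71, 'tmp': 46}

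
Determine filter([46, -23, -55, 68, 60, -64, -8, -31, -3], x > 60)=[68]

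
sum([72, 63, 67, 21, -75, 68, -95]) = 72 + 63 + 67 + 21 + (-75) + 68 + (-95)
= 121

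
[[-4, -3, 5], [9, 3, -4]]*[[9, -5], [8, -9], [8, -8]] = C[0][0] = (-4)*(9) + (-3)*(8) + (5)*(8) = -20
C[0][1] = (-4)*(-5) + (-3)*(-9) + (5)*(-8) = 7
C[1][0] = (9)*(9) + (3)*(8) + (-4)*(8) = 73
C[1][1] = (9)*(-5) + (3)*(-9) + (-4)*(-8) = -40
= [[-20, 7], [73, -40]]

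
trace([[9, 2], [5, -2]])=7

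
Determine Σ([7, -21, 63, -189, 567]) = 7 + -21 + 63 + -189 + 567
= 427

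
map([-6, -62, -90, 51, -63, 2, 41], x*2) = [-12, -124, -180, 102, -126, 4, 82]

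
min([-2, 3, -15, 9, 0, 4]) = -15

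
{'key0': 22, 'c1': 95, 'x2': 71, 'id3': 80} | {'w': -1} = {'key0': 22, 'c1': 95, 'x2': 71, 'id3': 80, 'w': -1}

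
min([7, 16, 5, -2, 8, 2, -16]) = -16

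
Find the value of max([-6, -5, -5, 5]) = 5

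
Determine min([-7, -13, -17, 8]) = -17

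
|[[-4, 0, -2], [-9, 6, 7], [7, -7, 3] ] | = -310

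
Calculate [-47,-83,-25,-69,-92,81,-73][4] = -92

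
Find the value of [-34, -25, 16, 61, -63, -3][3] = 61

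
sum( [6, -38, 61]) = 6 + (-38) + 61
= 29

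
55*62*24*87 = 7120080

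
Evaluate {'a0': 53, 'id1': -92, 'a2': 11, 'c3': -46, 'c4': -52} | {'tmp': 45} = {'a0': 53, 'id1': -92, 'a2': 11, 'c3': -46, 'c4': -52, 'tmp': 45}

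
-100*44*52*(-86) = 19676800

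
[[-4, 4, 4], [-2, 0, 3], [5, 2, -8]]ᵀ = [[-4, -2, 5], [4, 0, 2], [4, 3, -8]]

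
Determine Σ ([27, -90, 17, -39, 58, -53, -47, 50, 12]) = -65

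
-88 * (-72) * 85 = 538560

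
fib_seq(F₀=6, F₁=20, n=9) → [6, 20, 26, 46, 72, 118, 190, 308, 498]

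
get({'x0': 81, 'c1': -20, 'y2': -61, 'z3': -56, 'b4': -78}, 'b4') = -78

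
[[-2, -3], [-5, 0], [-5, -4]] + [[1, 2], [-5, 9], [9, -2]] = [[-1, -1], [-10, 9], [4, -6]]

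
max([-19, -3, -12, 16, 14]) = 16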